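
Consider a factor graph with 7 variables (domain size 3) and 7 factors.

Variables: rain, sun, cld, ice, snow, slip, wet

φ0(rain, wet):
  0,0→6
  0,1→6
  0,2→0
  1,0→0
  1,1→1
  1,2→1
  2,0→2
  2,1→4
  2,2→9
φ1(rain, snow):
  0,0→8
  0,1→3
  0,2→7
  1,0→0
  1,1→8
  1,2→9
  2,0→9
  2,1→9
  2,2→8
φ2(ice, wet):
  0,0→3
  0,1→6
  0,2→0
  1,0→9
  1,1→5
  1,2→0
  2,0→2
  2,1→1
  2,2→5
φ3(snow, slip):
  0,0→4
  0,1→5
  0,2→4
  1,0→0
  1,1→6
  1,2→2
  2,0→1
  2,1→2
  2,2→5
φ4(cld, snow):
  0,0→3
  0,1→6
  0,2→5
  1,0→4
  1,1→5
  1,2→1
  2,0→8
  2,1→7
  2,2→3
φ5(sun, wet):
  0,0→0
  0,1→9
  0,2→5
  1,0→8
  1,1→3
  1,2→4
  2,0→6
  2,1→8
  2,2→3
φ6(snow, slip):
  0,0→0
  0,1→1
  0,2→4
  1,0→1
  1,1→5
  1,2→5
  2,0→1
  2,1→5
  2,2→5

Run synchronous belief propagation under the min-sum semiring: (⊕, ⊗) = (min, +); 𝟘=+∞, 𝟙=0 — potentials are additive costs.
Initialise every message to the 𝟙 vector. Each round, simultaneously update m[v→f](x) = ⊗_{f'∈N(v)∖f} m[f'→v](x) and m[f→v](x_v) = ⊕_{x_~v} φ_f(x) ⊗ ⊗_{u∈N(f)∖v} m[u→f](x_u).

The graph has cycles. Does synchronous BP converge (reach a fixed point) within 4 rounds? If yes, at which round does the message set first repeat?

init: all messages = 𝟙 over 3 values
r1 m[φ0→rain] = [0, 0, 2]
r1 m[φ0→wet] = [0, 1, 0]
r1 m[φ1→rain] = [3, 0, 8]
r1 m[φ1→snow] = [0, 3, 7]
r1 m[φ2→ice] = [0, 0, 1]
r1 m[φ2→wet] = [2, 1, 0]
r1 m[φ3→snow] = [4, 0, 1]
r1 m[φ3→slip] = [0, 2, 2]
r1 m[φ4→cld] = [3, 1, 3]
r1 m[φ4→snow] = [3, 5, 1]
r1 m[φ5→sun] = [0, 3, 3]
r1 m[φ5→wet] = [0, 3, 3]
r1 m[φ6→snow] = [0, 1, 1]
r1 m[φ6→slip] = [0, 1, 4]
r1 m[rain→φ0] = [0, 0, 0]
r1 m[rain→φ1] = [0, 0, 0]
r1 m[sun→φ5] = [0, 0, 0]
r1 m[cld→φ4] = [0, 0, 0]
r1 m[ice→φ2] = [0, 0, 0]
r1 m[snow→φ1] = [0, 0, 0]
r1 m[snow→φ3] = [0, 0, 0]
r1 m[snow→φ4] = [0, 0, 0]
r1 m[snow→φ6] = [0, 0, 0]
r1 m[slip→φ3] = [0, 0, 0]
r1 m[slip→φ6] = [0, 0, 0]
r1 m[wet→φ0] = [0, 0, 0]
r1 m[wet→φ2] = [0, 0, 0]
r1 m[wet→φ5] = [0, 0, 0]
r2 m[φ0→rain] = [0, 0, 2]
r2 m[φ0→wet] = [0, 1, 0]
r2 m[φ1→rain] = [3, 0, 8]
r2 m[φ1→snow] = [0, 3, 7]
r2 m[φ2→ice] = [0, 0, 1]
r2 m[φ2→wet] = [2, 1, 0]
r2 m[φ3→snow] = [4, 0, 1]
r2 m[φ3→slip] = [0, 2, 2]
r2 m[φ4→cld] = [3, 1, 3]
r2 m[φ4→snow] = [3, 5, 1]
r2 m[φ5→sun] = [0, 3, 3]
r2 m[φ5→wet] = [0, 3, 3]
r2 m[φ6→snow] = [0, 1, 1]
r2 m[φ6→slip] = [0, 1, 4]
r2 m[rain→φ0] = [3, 0, 8]
r2 m[rain→φ1] = [0, 0, 2]
r2 m[sun→φ5] = [0, 0, 0]
r2 m[cld→φ4] = [0, 0, 0]
r2 m[ice→φ2] = [0, 0, 0]
r2 m[snow→φ1] = [7, 6, 3]
r2 m[snow→φ3] = [3, 9, 9]
r2 m[snow→φ4] = [4, 4, 9]
r2 m[snow→φ6] = [7, 8, 9]
r2 m[slip→φ3] = [0, 1, 4]
r2 m[slip→φ6] = [0, 2, 2]
r2 m[wet→φ0] = [2, 4, 3]
r2 m[wet→φ2] = [0, 4, 3]
r2 m[wet→φ5] = [2, 2, 0]
r3 m[φ0→rain] = [3, 2, 4]
r3 m[φ0→wet] = [0, 1, 1]
r3 m[φ1→rain] = [9, 7, 11]
r3 m[φ1→snow] = [0, 3, 7]
r3 m[φ2→ice] = [3, 3, 2]
r3 m[φ2→wet] = [2, 1, 0]
r3 m[φ3→snow] = [4, 0, 1]
r3 m[φ3→slip] = [7, 8, 7]
r3 m[φ4→cld] = [7, 8, 11]
r3 m[φ4→snow] = [3, 5, 1]
r3 m[φ5→sun] = [2, 4, 3]
r3 m[φ5→wet] = [0, 3, 3]
r3 m[φ6→snow] = [0, 1, 1]
r3 m[φ6→slip] = [7, 8, 11]
r3 m[rain→φ0] = [3, 0, 8]
r3 m[rain→φ1] = [0, 0, 2]
r3 m[sun→φ5] = [0, 0, 0]
r3 m[cld→φ4] = [0, 0, 0]
r3 m[ice→φ2] = [0, 0, 0]
r3 m[snow→φ1] = [7, 6, 3]
r3 m[snow→φ3] = [3, 9, 9]
r3 m[snow→φ4] = [4, 4, 9]
r3 m[snow→φ6] = [7, 8, 9]
r3 m[slip→φ3] = [0, 1, 4]
r3 m[slip→φ6] = [0, 2, 2]
r3 m[wet→φ0] = [2, 4, 3]
r3 m[wet→φ2] = [0, 4, 3]
r3 m[wet→φ5] = [2, 2, 0]
r4 m[φ0→rain] = [3, 2, 4]
r4 m[φ0→wet] = [0, 1, 1]
r4 m[φ1→rain] = [9, 7, 11]
r4 m[φ1→snow] = [0, 3, 7]
r4 m[φ2→ice] = [3, 3, 2]
r4 m[φ2→wet] = [2, 1, 0]
r4 m[φ3→snow] = [4, 0, 1]
r4 m[φ3→slip] = [7, 8, 7]
r4 m[φ4→cld] = [7, 8, 11]
r4 m[φ4→snow] = [3, 5, 1]
r4 m[φ5→sun] = [2, 4, 3]
r4 m[φ5→wet] = [0, 3, 3]
r4 m[φ6→snow] = [0, 1, 1]
r4 m[φ6→slip] = [7, 8, 11]
r4 m[rain→φ0] = [9, 7, 11]
r4 m[rain→φ1] = [3, 2, 4]
r4 m[sun→φ5] = [0, 0, 0]
r4 m[cld→φ4] = [0, 0, 0]
r4 m[ice→φ2] = [0, 0, 0]
r4 m[snow→φ1] = [7, 6, 3]
r4 m[snow→φ3] = [3, 9, 9]
r4 m[snow→φ4] = [4, 4, 9]
r4 m[snow→φ6] = [7, 8, 9]
r4 m[slip→φ3] = [7, 8, 11]
r4 m[slip→φ6] = [7, 8, 7]
r4 m[wet→φ0] = [2, 4, 3]
r4 m[wet→φ2] = [0, 4, 4]
r4 m[wet→φ5] = [2, 2, 1]
no fixed point within 4 rounds

NOT CONVERGED within 4 rounds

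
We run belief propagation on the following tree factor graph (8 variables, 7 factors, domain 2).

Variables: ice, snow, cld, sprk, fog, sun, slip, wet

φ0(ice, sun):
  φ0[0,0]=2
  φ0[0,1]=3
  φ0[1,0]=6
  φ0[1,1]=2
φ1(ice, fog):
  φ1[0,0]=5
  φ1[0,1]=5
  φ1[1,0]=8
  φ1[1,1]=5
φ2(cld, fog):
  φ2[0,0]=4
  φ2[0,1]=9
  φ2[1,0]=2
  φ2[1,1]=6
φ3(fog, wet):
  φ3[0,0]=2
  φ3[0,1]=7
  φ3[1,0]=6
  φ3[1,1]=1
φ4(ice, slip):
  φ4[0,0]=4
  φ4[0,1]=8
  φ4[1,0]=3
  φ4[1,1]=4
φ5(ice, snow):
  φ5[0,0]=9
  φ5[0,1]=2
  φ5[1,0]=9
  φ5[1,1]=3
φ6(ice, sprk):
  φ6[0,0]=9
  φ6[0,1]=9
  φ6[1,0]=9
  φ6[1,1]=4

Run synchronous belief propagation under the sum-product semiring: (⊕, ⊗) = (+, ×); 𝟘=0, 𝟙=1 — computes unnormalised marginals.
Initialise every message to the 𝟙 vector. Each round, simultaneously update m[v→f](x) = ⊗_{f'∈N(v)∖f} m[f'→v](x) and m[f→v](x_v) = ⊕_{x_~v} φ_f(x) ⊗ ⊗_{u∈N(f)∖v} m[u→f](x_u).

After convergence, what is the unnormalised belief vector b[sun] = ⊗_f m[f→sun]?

b[sun] = [10048104, 7756848]

init: all messages = 𝟙 over 2 values
r1 m[φ0→ice] = [5, 8]
r1 m[φ0→sun] = [8, 5]
r1 m[φ1→ice] = [10, 13]
r1 m[φ1→fog] = [13, 10]
r1 m[φ2→cld] = [13, 8]
r1 m[φ2→fog] = [6, 15]
r1 m[φ3→fog] = [9, 7]
r1 m[φ3→wet] = [8, 8]
r1 m[φ4→ice] = [12, 7]
r1 m[φ4→slip] = [7, 12]
r1 m[φ5→ice] = [11, 12]
r1 m[φ5→snow] = [18, 5]
r1 m[φ6→ice] = [18, 13]
r1 m[φ6→sprk] = [18, 13]
r1 m[ice→φ0] = [1, 1]
r1 m[ice→φ1] = [1, 1]
r1 m[ice→φ4] = [1, 1]
r1 m[ice→φ5] = [1, 1]
r1 m[ice→φ6] = [1, 1]
r1 m[snow→φ5] = [1, 1]
r1 m[cld→φ2] = [1, 1]
r1 m[sprk→φ6] = [1, 1]
r1 m[fog→φ1] = [1, 1]
r1 m[fog→φ2] = [1, 1]
r1 m[fog→φ3] = [1, 1]
r1 m[sun→φ0] = [1, 1]
r1 m[slip→φ4] = [1, 1]
r1 m[wet→φ3] = [1, 1]
r2 m[φ0→ice] = [5, 8]
r2 m[φ0→sun] = [8, 5]
r2 m[φ1→ice] = [10, 13]
r2 m[φ1→fog] = [13, 10]
r2 m[φ2→cld] = [13, 8]
r2 m[φ2→fog] = [6, 15]
r2 m[φ3→fog] = [9, 7]
r2 m[φ3→wet] = [8, 8]
r2 m[φ4→ice] = [12, 7]
r2 m[φ4→slip] = [7, 12]
r2 m[φ5→ice] = [11, 12]
r2 m[φ5→snow] = [18, 5]
r2 m[φ6→ice] = [18, 13]
r2 m[φ6→sprk] = [18, 13]
r2 m[ice→φ0] = [23760, 14196]
r2 m[ice→φ1] = [11880, 8736]
r2 m[ice→φ4] = [9900, 16224]
r2 m[ice→φ5] = [10800, 9464]
r2 m[ice→φ6] = [6600, 8736]
r2 m[snow→φ5] = [1, 1]
r2 m[cld→φ2] = [1, 1]
r2 m[sprk→φ6] = [1, 1]
r2 m[fog→φ1] = [54, 105]
r2 m[fog→φ2] = [117, 70]
r2 m[fog→φ3] = [78, 150]
r2 m[sun→φ0] = [1, 1]
r2 m[slip→φ4] = [1, 1]
r2 m[wet→φ3] = [1, 1]
r3 m[φ0→ice] = [5, 8]
r3 m[φ0→sun] = [132696, 99672]
r3 m[φ1→ice] = [795, 957]
r3 m[φ1→fog] = [129288, 103080]
r3 m[φ2→cld] = [1098, 654]
r3 m[φ2→fog] = [6, 15]
r3 m[φ3→fog] = [9, 7]
r3 m[φ3→wet] = [1056, 696]
r3 m[φ4→ice] = [12, 7]
r3 m[φ4→slip] = [88272, 144096]
r3 m[φ5→ice] = [11, 12]
r3 m[φ5→snow] = [182376, 49992]
r3 m[φ6→ice] = [18, 13]
r3 m[φ6→sprk] = [138024, 94344]
r3 m[ice→φ0] = [23760, 14196]
r3 m[ice→φ1] = [11880, 8736]
r3 m[ice→φ4] = [9900, 16224]
r3 m[ice→φ5] = [10800, 9464]
r3 m[ice→φ6] = [6600, 8736]
r3 m[snow→φ5] = [1, 1]
r3 m[cld→φ2] = [1, 1]
r3 m[sprk→φ6] = [1, 1]
r3 m[fog→φ1] = [54, 105]
r3 m[fog→φ2] = [117, 70]
r3 m[fog→φ3] = [78, 150]
r3 m[sun→φ0] = [1, 1]
r3 m[slip→φ4] = [1, 1]
r3 m[wet→φ3] = [1, 1]
r4 m[φ0→ice] = [5, 8]
r4 m[φ0→sun] = [132696, 99672]
r4 m[φ1→ice] = [795, 957]
r4 m[φ1→fog] = [129288, 103080]
r4 m[φ2→cld] = [1098, 654]
r4 m[φ2→fog] = [6, 15]
r4 m[φ3→fog] = [9, 7]
r4 m[φ3→wet] = [1056, 696]
r4 m[φ4→ice] = [12, 7]
r4 m[φ4→slip] = [88272, 144096]
r4 m[φ5→ice] = [11, 12]
r4 m[φ5→snow] = [182376, 49992]
r4 m[φ6→ice] = [18, 13]
r4 m[φ6→sprk] = [138024, 94344]
r4 m[ice→φ0] = [1888920, 1045044]
r4 m[ice→φ1] = [11880, 8736]
r4 m[ice→φ4] = [787050, 1194336]
r4 m[ice→φ5] = [858600, 696696]
r4 m[ice→φ6] = [524700, 643104]
r4 m[snow→φ5] = [1, 1]
r4 m[cld→φ2] = [1, 1]
r4 m[sprk→φ6] = [1, 1]
r4 m[fog→φ1] = [54, 105]
r4 m[fog→φ2] = [1163592, 721560]
r4 m[fog→φ3] = [775728, 1546200]
r4 m[sun→φ0] = [1, 1]
r4 m[slip→φ4] = [1, 1]
r4 m[wet→φ3] = [1, 1]
r5 m[φ0→ice] = [5, 8]
r5 m[φ0→sun] = [10048104, 7756848]
r5 m[φ1→ice] = [795, 957]
r5 m[φ1→fog] = [129288, 103080]
r5 m[φ2→cld] = [11148408, 6656544]
r5 m[φ2→fog] = [6, 15]
r5 m[φ3→fog] = [9, 7]
r5 m[φ3→wet] = [10828656, 6976296]
r5 m[φ4→ice] = [12, 7]
r5 m[φ4→slip] = [6731208, 11073744]
r5 m[φ5→ice] = [11, 12]
r5 m[φ5→snow] = [13997664, 3807288]
r5 m[φ6→ice] = [18, 13]
r5 m[φ6→sprk] = [10510236, 7294716]
r5 m[ice→φ0] = [1888920, 1045044]
r5 m[ice→φ1] = [11880, 8736]
r5 m[ice→φ4] = [787050, 1194336]
r5 m[ice→φ5] = [858600, 696696]
r5 m[ice→φ6] = [524700, 643104]
r5 m[snow→φ5] = [1, 1]
r5 m[cld→φ2] = [1, 1]
r5 m[sprk→φ6] = [1, 1]
r5 m[fog→φ1] = [54, 105]
r5 m[fog→φ2] = [1163592, 721560]
r5 m[fog→φ3] = [775728, 1546200]
r5 m[sun→φ0] = [1, 1]
r5 m[slip→φ4] = [1, 1]
r5 m[wet→φ3] = [1, 1]
r6 m[φ0→ice] = [5, 8]
r6 m[φ0→sun] = [10048104, 7756848]
r6 m[φ1→ice] = [795, 957]
r6 m[φ1→fog] = [129288, 103080]
r6 m[φ2→cld] = [11148408, 6656544]
r6 m[φ2→fog] = [6, 15]
r6 m[φ3→fog] = [9, 7]
r6 m[φ3→wet] = [10828656, 6976296]
r6 m[φ4→ice] = [12, 7]
r6 m[φ4→slip] = [6731208, 11073744]
r6 m[φ5→ice] = [11, 12]
r6 m[φ5→snow] = [13997664, 3807288]
r6 m[φ6→ice] = [18, 13]
r6 m[φ6→sprk] = [10510236, 7294716]
r6 m[ice→φ0] = [1888920, 1045044]
r6 m[ice→φ1] = [11880, 8736]
r6 m[ice→φ4] = [787050, 1194336]
r6 m[ice→φ5] = [858600, 696696]
r6 m[ice→φ6] = [524700, 643104]
r6 m[snow→φ5] = [1, 1]
r6 m[cld→φ2] = [1, 1]
r6 m[sprk→φ6] = [1, 1]
r6 m[fog→φ1] = [54, 105]
r6 m[fog→φ2] = [1163592, 721560]
r6 m[fog→φ3] = [775728, 1546200]
r6 m[sun→φ0] = [1, 1]
r6 m[slip→φ4] = [1, 1]
r6 m[wet→φ3] = [1, 1]
fixed point reached at round 6
b[sun] = ⊗ incoming = [10048104, 7756848]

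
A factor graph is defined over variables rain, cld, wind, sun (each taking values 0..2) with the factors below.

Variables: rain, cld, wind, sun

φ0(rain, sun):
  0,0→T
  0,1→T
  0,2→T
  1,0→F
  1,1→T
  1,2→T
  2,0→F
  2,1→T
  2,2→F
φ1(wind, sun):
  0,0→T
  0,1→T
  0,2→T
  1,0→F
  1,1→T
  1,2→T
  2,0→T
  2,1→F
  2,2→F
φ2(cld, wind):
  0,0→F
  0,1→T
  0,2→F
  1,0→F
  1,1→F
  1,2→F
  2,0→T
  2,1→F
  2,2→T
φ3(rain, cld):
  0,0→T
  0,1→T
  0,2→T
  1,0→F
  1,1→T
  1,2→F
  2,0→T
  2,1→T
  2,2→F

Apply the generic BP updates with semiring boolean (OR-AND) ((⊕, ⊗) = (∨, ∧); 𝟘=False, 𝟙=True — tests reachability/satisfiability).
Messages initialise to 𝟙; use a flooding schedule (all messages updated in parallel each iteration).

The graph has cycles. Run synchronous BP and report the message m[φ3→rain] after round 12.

init: all messages = 𝟙 over 3 values
r1 m[φ0→rain] = [T, T, T]
r1 m[φ0→sun] = [T, T, T]
r1 m[φ1→wind] = [T, T, T]
r1 m[φ1→sun] = [T, T, T]
r1 m[φ2→cld] = [T, F, T]
r1 m[φ2→wind] = [T, T, T]
r1 m[φ3→rain] = [T, T, T]
r1 m[φ3→cld] = [T, T, T]
r1 m[rain→φ0] = [T, T, T]
r1 m[rain→φ3] = [T, T, T]
r1 m[cld→φ2] = [T, T, T]
r1 m[cld→φ3] = [T, T, T]
r1 m[wind→φ1] = [T, T, T]
r1 m[wind→φ2] = [T, T, T]
r1 m[sun→φ0] = [T, T, T]
r1 m[sun→φ1] = [T, T, T]
r2 m[φ0→rain] = [T, T, T]
r2 m[φ0→sun] = [T, T, T]
r2 m[φ1→wind] = [T, T, T]
r2 m[φ1→sun] = [T, T, T]
r2 m[φ2→cld] = [T, F, T]
r2 m[φ2→wind] = [T, T, T]
r2 m[φ3→rain] = [T, T, T]
r2 m[φ3→cld] = [T, T, T]
r2 m[rain→φ0] = [T, T, T]
r2 m[rain→φ3] = [T, T, T]
r2 m[cld→φ2] = [T, T, T]
r2 m[cld→φ3] = [T, F, T]
r2 m[wind→φ1] = [T, T, T]
r2 m[wind→φ2] = [T, T, T]
r2 m[sun→φ0] = [T, T, T]
r2 m[sun→φ1] = [T, T, T]
r3 m[φ0→rain] = [T, T, T]
r3 m[φ0→sun] = [T, T, T]
r3 m[φ1→wind] = [T, T, T]
r3 m[φ1→sun] = [T, T, T]
r3 m[φ2→cld] = [T, F, T]
r3 m[φ2→wind] = [T, T, T]
r3 m[φ3→rain] = [T, F, T]
r3 m[φ3→cld] = [T, T, T]
r3 m[rain→φ0] = [T, T, T]
r3 m[rain→φ3] = [T, T, T]
r3 m[cld→φ2] = [T, T, T]
r3 m[cld→φ3] = [T, F, T]
r3 m[wind→φ1] = [T, T, T]
r3 m[wind→φ2] = [T, T, T]
r3 m[sun→φ0] = [T, T, T]
r3 m[sun→φ1] = [T, T, T]
r4 m[φ0→rain] = [T, T, T]
r4 m[φ0→sun] = [T, T, T]
r4 m[φ1→wind] = [T, T, T]
r4 m[φ1→sun] = [T, T, T]
r4 m[φ2→cld] = [T, F, T]
r4 m[φ2→wind] = [T, T, T]
r4 m[φ3→rain] = [T, F, T]
r4 m[φ3→cld] = [T, T, T]
r4 m[rain→φ0] = [T, F, T]
r4 m[rain→φ3] = [T, T, T]
r4 m[cld→φ2] = [T, T, T]
r4 m[cld→φ3] = [T, F, T]
r4 m[wind→φ1] = [T, T, T]
r4 m[wind→φ2] = [T, T, T]
r4 m[sun→φ0] = [T, T, T]
r4 m[sun→φ1] = [T, T, T]
r5 m[φ0→rain] = [T, T, T]
r5 m[φ0→sun] = [T, T, T]
r5 m[φ1→wind] = [T, T, T]
r5 m[φ1→sun] = [T, T, T]
r5 m[φ2→cld] = [T, F, T]
r5 m[φ2→wind] = [T, T, T]
r5 m[φ3→rain] = [T, F, T]
r5 m[φ3→cld] = [T, T, T]
r5 m[rain→φ0] = [T, F, T]
r5 m[rain→φ3] = [T, T, T]
r5 m[cld→φ2] = [T, T, T]
r5 m[cld→φ3] = [T, F, T]
r5 m[wind→φ1] = [T, T, T]
r5 m[wind→φ2] = [T, T, T]
r5 m[sun→φ0] = [T, T, T]
r5 m[sun→φ1] = [T, T, T]
r6 m[φ0→rain] = [T, T, T]
r6 m[φ0→sun] = [T, T, T]
r6 m[φ1→wind] = [T, T, T]
r6 m[φ1→sun] = [T, T, T]
r6 m[φ2→cld] = [T, F, T]
r6 m[φ2→wind] = [T, T, T]
r6 m[φ3→rain] = [T, F, T]
r6 m[φ3→cld] = [T, T, T]
r6 m[rain→φ0] = [T, F, T]
r6 m[rain→φ3] = [T, T, T]
r6 m[cld→φ2] = [T, T, T]
r6 m[cld→φ3] = [T, F, T]
r6 m[wind→φ1] = [T, T, T]
r6 m[wind→φ2] = [T, T, T]
r6 m[sun→φ0] = [T, T, T]
r6 m[sun→φ1] = [T, T, T]
r7 m[φ0→rain] = [T, T, T]
r7 m[φ0→sun] = [T, T, T]
r7 m[φ1→wind] = [T, T, T]
r7 m[φ1→sun] = [T, T, T]
r7 m[φ2→cld] = [T, F, T]
r7 m[φ2→wind] = [T, T, T]
r7 m[φ3→rain] = [T, F, T]
r7 m[φ3→cld] = [T, T, T]
r7 m[rain→φ0] = [T, F, T]
r7 m[rain→φ3] = [T, T, T]
r7 m[cld→φ2] = [T, T, T]
r7 m[cld→φ3] = [T, F, T]
r7 m[wind→φ1] = [T, T, T]
r7 m[wind→φ2] = [T, T, T]
r7 m[sun→φ0] = [T, T, T]
r7 m[sun→φ1] = [T, T, T]
r8 m[φ0→rain] = [T, T, T]
r8 m[φ0→sun] = [T, T, T]
r8 m[φ1→wind] = [T, T, T]
r8 m[φ1→sun] = [T, T, T]
r8 m[φ2→cld] = [T, F, T]
r8 m[φ2→wind] = [T, T, T]
r8 m[φ3→rain] = [T, F, T]
r8 m[φ3→cld] = [T, T, T]
r8 m[rain→φ0] = [T, F, T]
r8 m[rain→φ3] = [T, T, T]
r8 m[cld→φ2] = [T, T, T]
r8 m[cld→φ3] = [T, F, T]
r8 m[wind→φ1] = [T, T, T]
r8 m[wind→φ2] = [T, T, T]
r8 m[sun→φ0] = [T, T, T]
r8 m[sun→φ1] = [T, T, T]
r9 m[φ0→rain] = [T, T, T]
r9 m[φ0→sun] = [T, T, T]
r9 m[φ1→wind] = [T, T, T]
r9 m[φ1→sun] = [T, T, T]
r9 m[φ2→cld] = [T, F, T]
r9 m[φ2→wind] = [T, T, T]
r9 m[φ3→rain] = [T, F, T]
r9 m[φ3→cld] = [T, T, T]
r9 m[rain→φ0] = [T, F, T]
r9 m[rain→φ3] = [T, T, T]
r9 m[cld→φ2] = [T, T, T]
r9 m[cld→φ3] = [T, F, T]
r9 m[wind→φ1] = [T, T, T]
r9 m[wind→φ2] = [T, T, T]
r9 m[sun→φ0] = [T, T, T]
r9 m[sun→φ1] = [T, T, T]
r10 m[φ0→rain] = [T, T, T]
r10 m[φ0→sun] = [T, T, T]
r10 m[φ1→wind] = [T, T, T]
r10 m[φ1→sun] = [T, T, T]
r10 m[φ2→cld] = [T, F, T]
r10 m[φ2→wind] = [T, T, T]
r10 m[φ3→rain] = [T, F, T]
r10 m[φ3→cld] = [T, T, T]
r10 m[rain→φ0] = [T, F, T]
r10 m[rain→φ3] = [T, T, T]
r10 m[cld→φ2] = [T, T, T]
r10 m[cld→φ3] = [T, F, T]
r10 m[wind→φ1] = [T, T, T]
r10 m[wind→φ2] = [T, T, T]
r10 m[sun→φ0] = [T, T, T]
r10 m[sun→φ1] = [T, T, T]
r11 m[φ0→rain] = [T, T, T]
r11 m[φ0→sun] = [T, T, T]
r11 m[φ1→wind] = [T, T, T]
r11 m[φ1→sun] = [T, T, T]
r11 m[φ2→cld] = [T, F, T]
r11 m[φ2→wind] = [T, T, T]
r11 m[φ3→rain] = [T, F, T]
r11 m[φ3→cld] = [T, T, T]
r11 m[rain→φ0] = [T, F, T]
r11 m[rain→φ3] = [T, T, T]
r11 m[cld→φ2] = [T, T, T]
r11 m[cld→φ3] = [T, F, T]
r11 m[wind→φ1] = [T, T, T]
r11 m[wind→φ2] = [T, T, T]
r11 m[sun→φ0] = [T, T, T]
r11 m[sun→φ1] = [T, T, T]
r12 m[φ0→rain] = [T, T, T]
r12 m[φ0→sun] = [T, T, T]
r12 m[φ1→wind] = [T, T, T]
r12 m[φ1→sun] = [T, T, T]
r12 m[φ2→cld] = [T, F, T]
r12 m[φ2→wind] = [T, T, T]
r12 m[φ3→rain] = [T, F, T]
r12 m[φ3→cld] = [T, T, T]
r12 m[rain→φ0] = [T, F, T]
r12 m[rain→φ3] = [T, T, T]
r12 m[cld→φ2] = [T, T, T]
r12 m[cld→φ3] = [T, F, T]
r12 m[wind→φ1] = [T, T, T]
r12 m[wind→φ2] = [T, T, T]
r12 m[sun→φ0] = [T, T, T]
r12 m[sun→φ1] = [T, T, T]
fixed point reached at round 5

message @ round 12 = [T, F, T]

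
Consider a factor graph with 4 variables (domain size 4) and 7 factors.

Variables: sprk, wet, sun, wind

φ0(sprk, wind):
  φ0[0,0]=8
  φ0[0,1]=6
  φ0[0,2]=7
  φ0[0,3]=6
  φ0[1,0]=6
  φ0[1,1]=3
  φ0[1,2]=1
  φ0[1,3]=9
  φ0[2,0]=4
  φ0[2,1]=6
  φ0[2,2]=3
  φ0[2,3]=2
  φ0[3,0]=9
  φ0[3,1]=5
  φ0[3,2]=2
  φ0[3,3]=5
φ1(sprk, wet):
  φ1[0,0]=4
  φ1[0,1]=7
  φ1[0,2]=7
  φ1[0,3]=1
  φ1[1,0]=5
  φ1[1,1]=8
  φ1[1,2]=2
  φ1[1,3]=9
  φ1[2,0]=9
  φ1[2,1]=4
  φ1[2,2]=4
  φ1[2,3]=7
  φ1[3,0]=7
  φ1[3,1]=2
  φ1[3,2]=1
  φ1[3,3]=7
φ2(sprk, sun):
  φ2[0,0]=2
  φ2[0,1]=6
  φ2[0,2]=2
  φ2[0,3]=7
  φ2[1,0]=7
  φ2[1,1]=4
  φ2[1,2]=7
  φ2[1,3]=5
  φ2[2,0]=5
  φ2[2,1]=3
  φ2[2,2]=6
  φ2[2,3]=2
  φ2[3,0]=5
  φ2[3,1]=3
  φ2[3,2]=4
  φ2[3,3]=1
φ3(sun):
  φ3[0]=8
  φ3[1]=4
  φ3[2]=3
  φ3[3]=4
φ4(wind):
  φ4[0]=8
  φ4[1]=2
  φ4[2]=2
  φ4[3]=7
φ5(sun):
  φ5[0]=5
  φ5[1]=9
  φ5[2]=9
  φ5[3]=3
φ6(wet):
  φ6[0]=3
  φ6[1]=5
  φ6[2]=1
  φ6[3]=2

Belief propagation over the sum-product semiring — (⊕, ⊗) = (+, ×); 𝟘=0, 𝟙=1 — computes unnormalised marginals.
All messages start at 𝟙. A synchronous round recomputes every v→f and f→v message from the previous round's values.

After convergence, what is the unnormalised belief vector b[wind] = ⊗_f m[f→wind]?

b[wind] = [6423312, 1176698, 712618, 5339313]

init: all messages = 𝟙 over 4 values
r1 m[φ0→sprk] = [27, 19, 15, 21]
r1 m[φ0→wind] = [27, 20, 13, 22]
r1 m[φ1→sprk] = [19, 24, 24, 17]
r1 m[φ1→wet] = [25, 21, 14, 24]
r1 m[φ2→sprk] = [17, 23, 16, 13]
r1 m[φ2→sun] = [19, 16, 19, 15]
r1 m[φ3→sun] = [8, 4, 3, 4]
r1 m[φ4→wind] = [8, 2, 2, 7]
r1 m[φ5→sun] = [5, 9, 9, 3]
r1 m[φ6→wet] = [3, 5, 1, 2]
r1 m[sprk→φ0] = [1, 1, 1, 1]
r1 m[sprk→φ1] = [1, 1, 1, 1]
r1 m[sprk→φ2] = [1, 1, 1, 1]
r1 m[wet→φ1] = [1, 1, 1, 1]
r1 m[wet→φ6] = [1, 1, 1, 1]
r1 m[sun→φ2] = [1, 1, 1, 1]
r1 m[sun→φ3] = [1, 1, 1, 1]
r1 m[sun→φ5] = [1, 1, 1, 1]
r1 m[wind→φ0] = [1, 1, 1, 1]
r1 m[wind→φ4] = [1, 1, 1, 1]
r2 m[φ0→sprk] = [27, 19, 15, 21]
r2 m[φ0→wind] = [27, 20, 13, 22]
r2 m[φ1→sprk] = [19, 24, 24, 17]
r2 m[φ1→wet] = [25, 21, 14, 24]
r2 m[φ2→sprk] = [17, 23, 16, 13]
r2 m[φ2→sun] = [19, 16, 19, 15]
r2 m[φ3→sun] = [8, 4, 3, 4]
r2 m[φ4→wind] = [8, 2, 2, 7]
r2 m[φ5→sun] = [5, 9, 9, 3]
r2 m[φ6→wet] = [3, 5, 1, 2]
r2 m[sprk→φ0] = [323, 552, 384, 221]
r2 m[sprk→φ1] = [459, 437, 240, 273]
r2 m[sprk→φ2] = [513, 456, 360, 357]
r2 m[wet→φ1] = [3, 5, 1, 2]
r2 m[wet→φ6] = [25, 21, 14, 24]
r2 m[sun→φ2] = [40, 36, 27, 12]
r2 m[sun→φ3] = [95, 144, 171, 45]
r2 m[sun→φ5] = [152, 64, 57, 60]
r2 m[wind→φ0] = [8, 2, 2, 7]
r2 m[wind→φ4] = [27, 20, 13, 22]
r3 m[φ0→sprk] = [132, 119, 64, 121]
r3 m[φ0→wind] = [9421, 7003, 4407, 8779]
r3 m[φ1→sprk] = [56, 75, 65, 46]
r3 m[φ1→wet] = [8092, 8215, 5320, 7983]
r3 m[φ2→sprk] = [434, 673, 494, 428]
r3 m[φ2→sun] = [7803, 7053, 7806, 6948]
r3 m[φ3→sun] = [8, 4, 3, 4]
r3 m[φ4→wind] = [8, 2, 2, 7]
r3 m[φ5→sun] = [5, 9, 9, 3]
r3 m[φ6→wet] = [3, 5, 1, 2]
r3 m[sprk→φ0] = [323, 552, 384, 221]
r3 m[sprk→φ1] = [459, 437, 240, 273]
r3 m[sprk→φ2] = [513, 456, 360, 357]
r3 m[wet→φ1] = [3, 5, 1, 2]
r3 m[wet→φ6] = [25, 21, 14, 24]
r3 m[sun→φ2] = [40, 36, 27, 12]
r3 m[sun→φ3] = [95, 144, 171, 45]
r3 m[sun→φ5] = [152, 64, 57, 60]
r3 m[wind→φ0] = [8, 2, 2, 7]
r3 m[wind→φ4] = [27, 20, 13, 22]
r4 m[φ0→sprk] = [132, 119, 64, 121]
r4 m[φ0→wind] = [9421, 7003, 4407, 8779]
r4 m[φ1→sprk] = [56, 75, 65, 46]
r4 m[φ1→wet] = [8092, 8215, 5320, 7983]
r4 m[φ2→sprk] = [434, 673, 494, 428]
r4 m[φ2→sun] = [7803, 7053, 7806, 6948]
r4 m[φ3→sun] = [8, 4, 3, 4]
r4 m[φ4→wind] = [8, 2, 2, 7]
r4 m[φ5→sun] = [5, 9, 9, 3]
r4 m[φ6→wet] = [3, 5, 1, 2]
r4 m[sprk→φ0] = [24304, 50475, 32110, 19688]
r4 m[sprk→φ1] = [57288, 80087, 31616, 51788]
r4 m[sprk→φ2] = [7392, 8925, 4160, 5566]
r4 m[wet→φ1] = [3, 5, 1, 2]
r4 m[wet→φ6] = [8092, 8215, 5320, 7983]
r4 m[sun→φ2] = [40, 36, 27, 12]
r4 m[sun→φ3] = [39015, 63477, 70254, 20844]
r4 m[sun→φ5] = [62424, 28212, 23418, 27792]
r4 m[wind→φ0] = [8, 2, 2, 7]
r4 m[wind→φ4] = [9421, 7003, 4407, 8779]
r5 m[φ0→sprk] = [132, 119, 64, 121]
r5 m[φ0→wind] = [802914, 588349, 356309, 762759]
r5 m[φ1→sprk] = [56, 75, 65, 46]
r5 m[φ1→wet] = [1276647, 1271752, 739442, 1361899]
r5 m[φ2→sprk] = [434, 673, 494, 428]
r5 m[φ2→sun] = [125889, 109230, 124483, 110255]
r5 m[φ3→sun] = [8, 4, 3, 4]
r5 m[φ4→wind] = [8, 2, 2, 7]
r5 m[φ5→sun] = [5, 9, 9, 3]
r5 m[φ6→wet] = [3, 5, 1, 2]
r5 m[sprk→φ0] = [24304, 50475, 32110, 19688]
r5 m[sprk→φ1] = [57288, 80087, 31616, 51788]
r5 m[sprk→φ2] = [7392, 8925, 4160, 5566]
r5 m[wet→φ1] = [3, 5, 1, 2]
r5 m[wet→φ6] = [8092, 8215, 5320, 7983]
r5 m[sun→φ2] = [40, 36, 27, 12]
r5 m[sun→φ3] = [39015, 63477, 70254, 20844]
r5 m[sun→φ5] = [62424, 28212, 23418, 27792]
r5 m[wind→φ0] = [8, 2, 2, 7]
r5 m[wind→φ4] = [9421, 7003, 4407, 8779]
r6 m[φ0→sprk] = [132, 119, 64, 121]
r6 m[φ0→wind] = [802914, 588349, 356309, 762759]
r6 m[φ1→sprk] = [56, 75, 65, 46]
r6 m[φ1→wet] = [1276647, 1271752, 739442, 1361899]
r6 m[φ2→sprk] = [434, 673, 494, 428]
r6 m[φ2→sun] = [125889, 109230, 124483, 110255]
r6 m[φ3→sun] = [8, 4, 3, 4]
r6 m[φ4→wind] = [8, 2, 2, 7]
r6 m[φ5→sun] = [5, 9, 9, 3]
r6 m[φ6→wet] = [3, 5, 1, 2]
r6 m[sprk→φ0] = [24304, 50475, 32110, 19688]
r6 m[sprk→φ1] = [57288, 80087, 31616, 51788]
r6 m[sprk→φ2] = [7392, 8925, 4160, 5566]
r6 m[wet→φ1] = [3, 5, 1, 2]
r6 m[wet→φ6] = [1276647, 1271752, 739442, 1361899]
r6 m[sun→φ2] = [40, 36, 27, 12]
r6 m[sun→φ3] = [629445, 983070, 1120347, 330765]
r6 m[sun→φ5] = [1007112, 436920, 373449, 441020]
r6 m[wind→φ0] = [8, 2, 2, 7]
r6 m[wind→φ4] = [802914, 588349, 356309, 762759]
r7 m[φ0→sprk] = [132, 119, 64, 121]
r7 m[φ0→wind] = [802914, 588349, 356309, 762759]
r7 m[φ1→sprk] = [56, 75, 65, 46]
r7 m[φ1→wet] = [1276647, 1271752, 739442, 1361899]
r7 m[φ2→sprk] = [434, 673, 494, 428]
r7 m[φ2→sun] = [125889, 109230, 124483, 110255]
r7 m[φ3→sun] = [8, 4, 3, 4]
r7 m[φ4→wind] = [8, 2, 2, 7]
r7 m[φ5→sun] = [5, 9, 9, 3]
r7 m[φ6→wet] = [3, 5, 1, 2]
r7 m[sprk→φ0] = [24304, 50475, 32110, 19688]
r7 m[sprk→φ1] = [57288, 80087, 31616, 51788]
r7 m[sprk→φ2] = [7392, 8925, 4160, 5566]
r7 m[wet→φ1] = [3, 5, 1, 2]
r7 m[wet→φ6] = [1276647, 1271752, 739442, 1361899]
r7 m[sun→φ2] = [40, 36, 27, 12]
r7 m[sun→φ3] = [629445, 983070, 1120347, 330765]
r7 m[sun→φ5] = [1007112, 436920, 373449, 441020]
r7 m[wind→φ0] = [8, 2, 2, 7]
r7 m[wind→φ4] = [802914, 588349, 356309, 762759]
fixed point reached at round 7
b[wind] = ⊗ incoming = [6423312, 1176698, 712618, 5339313]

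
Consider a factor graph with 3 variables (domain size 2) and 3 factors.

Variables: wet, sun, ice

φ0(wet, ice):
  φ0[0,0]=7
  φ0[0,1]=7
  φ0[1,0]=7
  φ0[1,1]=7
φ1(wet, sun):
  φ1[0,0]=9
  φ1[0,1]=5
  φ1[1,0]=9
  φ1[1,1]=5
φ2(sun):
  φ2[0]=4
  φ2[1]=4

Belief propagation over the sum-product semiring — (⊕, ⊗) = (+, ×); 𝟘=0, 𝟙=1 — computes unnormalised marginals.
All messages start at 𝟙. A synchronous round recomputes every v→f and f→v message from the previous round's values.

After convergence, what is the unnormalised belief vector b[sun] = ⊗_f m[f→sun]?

b[sun] = [1008, 560]

init: all messages = 𝟙 over 2 values
r1 m[φ0→wet] = [14, 14]
r1 m[φ0→ice] = [14, 14]
r1 m[φ1→wet] = [14, 14]
r1 m[φ1→sun] = [18, 10]
r1 m[φ2→sun] = [4, 4]
r1 m[wet→φ0] = [1, 1]
r1 m[wet→φ1] = [1, 1]
r1 m[sun→φ1] = [1, 1]
r1 m[sun→φ2] = [1, 1]
r1 m[ice→φ0] = [1, 1]
r2 m[φ0→wet] = [14, 14]
r2 m[φ0→ice] = [14, 14]
r2 m[φ1→wet] = [14, 14]
r2 m[φ1→sun] = [18, 10]
r2 m[φ2→sun] = [4, 4]
r2 m[wet→φ0] = [14, 14]
r2 m[wet→φ1] = [14, 14]
r2 m[sun→φ1] = [4, 4]
r2 m[sun→φ2] = [18, 10]
r2 m[ice→φ0] = [1, 1]
r3 m[φ0→wet] = [14, 14]
r3 m[φ0→ice] = [196, 196]
r3 m[φ1→wet] = [56, 56]
r3 m[φ1→sun] = [252, 140]
r3 m[φ2→sun] = [4, 4]
r3 m[wet→φ0] = [14, 14]
r3 m[wet→φ1] = [14, 14]
r3 m[sun→φ1] = [4, 4]
r3 m[sun→φ2] = [18, 10]
r3 m[ice→φ0] = [1, 1]
r4 m[φ0→wet] = [14, 14]
r4 m[φ0→ice] = [196, 196]
r4 m[φ1→wet] = [56, 56]
r4 m[φ1→sun] = [252, 140]
r4 m[φ2→sun] = [4, 4]
r4 m[wet→φ0] = [56, 56]
r4 m[wet→φ1] = [14, 14]
r4 m[sun→φ1] = [4, 4]
r4 m[sun→φ2] = [252, 140]
r4 m[ice→φ0] = [1, 1]
r5 m[φ0→wet] = [14, 14]
r5 m[φ0→ice] = [784, 784]
r5 m[φ1→wet] = [56, 56]
r5 m[φ1→sun] = [252, 140]
r5 m[φ2→sun] = [4, 4]
r5 m[wet→φ0] = [56, 56]
r5 m[wet→φ1] = [14, 14]
r5 m[sun→φ1] = [4, 4]
r5 m[sun→φ2] = [252, 140]
r5 m[ice→φ0] = [1, 1]
r6 m[φ0→wet] = [14, 14]
r6 m[φ0→ice] = [784, 784]
r6 m[φ1→wet] = [56, 56]
r6 m[φ1→sun] = [252, 140]
r6 m[φ2→sun] = [4, 4]
r6 m[wet→φ0] = [56, 56]
r6 m[wet→φ1] = [14, 14]
r6 m[sun→φ1] = [4, 4]
r6 m[sun→φ2] = [252, 140]
r6 m[ice→φ0] = [1, 1]
fixed point reached at round 6
b[sun] = ⊗ incoming = [1008, 560]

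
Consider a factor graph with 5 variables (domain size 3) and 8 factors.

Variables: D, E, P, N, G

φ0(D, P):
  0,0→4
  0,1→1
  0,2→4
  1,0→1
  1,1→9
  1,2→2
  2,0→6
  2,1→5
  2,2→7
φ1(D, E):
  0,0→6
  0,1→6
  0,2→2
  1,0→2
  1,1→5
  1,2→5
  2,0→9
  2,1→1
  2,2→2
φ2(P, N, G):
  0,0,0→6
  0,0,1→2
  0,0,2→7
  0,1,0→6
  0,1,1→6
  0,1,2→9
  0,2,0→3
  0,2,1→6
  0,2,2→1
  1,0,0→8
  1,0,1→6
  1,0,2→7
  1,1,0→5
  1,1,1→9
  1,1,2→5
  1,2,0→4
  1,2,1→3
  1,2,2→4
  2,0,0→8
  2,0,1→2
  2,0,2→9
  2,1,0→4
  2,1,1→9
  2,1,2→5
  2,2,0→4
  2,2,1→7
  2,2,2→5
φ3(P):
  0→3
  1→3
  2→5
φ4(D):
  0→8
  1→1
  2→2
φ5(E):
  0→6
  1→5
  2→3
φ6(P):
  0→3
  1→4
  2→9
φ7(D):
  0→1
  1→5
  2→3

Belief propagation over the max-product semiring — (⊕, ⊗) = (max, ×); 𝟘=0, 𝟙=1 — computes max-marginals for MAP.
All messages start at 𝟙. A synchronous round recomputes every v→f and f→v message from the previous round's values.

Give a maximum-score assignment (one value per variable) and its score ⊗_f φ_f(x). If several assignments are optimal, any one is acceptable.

assignment: (D=2, E=0, P=2, N=0, G=2); score = 918540

init: all messages = 𝟙 over 3 values
r1 m[φ0→D] = [4, 9, 7]
r1 m[φ0→P] = [6, 9, 7]
r1 m[φ1→D] = [6, 5, 9]
r1 m[φ1→E] = [9, 6, 5]
r1 m[φ2→P] = [9, 9, 9]
r1 m[φ2→N] = [9, 9, 7]
r1 m[φ2→G] = [8, 9, 9]
r1 m[φ3→P] = [3, 3, 5]
r1 m[φ4→D] = [8, 1, 2]
r1 m[φ5→E] = [6, 5, 3]
r1 m[φ6→P] = [3, 4, 9]
r1 m[φ7→D] = [1, 5, 3]
r1 m[D→φ0] = [1, 1, 1]
r1 m[D→φ1] = [1, 1, 1]
r1 m[D→φ4] = [1, 1, 1]
r1 m[D→φ7] = [1, 1, 1]
r1 m[E→φ1] = [1, 1, 1]
r1 m[E→φ5] = [1, 1, 1]
r1 m[P→φ0] = [1, 1, 1]
r1 m[P→φ2] = [1, 1, 1]
r1 m[P→φ3] = [1, 1, 1]
r1 m[P→φ6] = [1, 1, 1]
r1 m[N→φ2] = [1, 1, 1]
r1 m[G→φ2] = [1, 1, 1]
r2 m[φ0→D] = [4, 9, 7]
r2 m[φ0→P] = [6, 9, 7]
r2 m[φ1→D] = [6, 5, 9]
r2 m[φ1→E] = [9, 6, 5]
r2 m[φ2→P] = [9, 9, 9]
r2 m[φ2→N] = [9, 9, 7]
r2 m[φ2→G] = [8, 9, 9]
r2 m[φ3→P] = [3, 3, 5]
r2 m[φ4→D] = [8, 1, 2]
r2 m[φ5→E] = [6, 5, 3]
r2 m[φ6→P] = [3, 4, 9]
r2 m[φ7→D] = [1, 5, 3]
r2 m[D→φ0] = [48, 25, 54]
r2 m[D→φ1] = [32, 45, 42]
r2 m[D→φ4] = [24, 225, 189]
r2 m[D→φ7] = [192, 45, 126]
r2 m[E→φ1] = [6, 5, 3]
r2 m[E→φ5] = [9, 6, 5]
r2 m[P→φ0] = [81, 108, 405]
r2 m[P→φ2] = [54, 108, 315]
r2 m[P→φ3] = [162, 324, 567]
r2 m[P→φ6] = [162, 243, 315]
r2 m[N→φ2] = [1, 1, 1]
r2 m[G→φ2] = [1, 1, 1]
r3 m[φ0→D] = [1620, 972, 2835]
r3 m[φ0→P] = [324, 270, 378]
r3 m[φ1→D] = [36, 25, 54]
r3 m[φ1→E] = [378, 225, 225]
r3 m[φ2→P] = [9, 9, 9]
r3 m[φ2→N] = [2835, 2835, 2205]
r3 m[φ2→G] = [2520, 2835, 2835]
r3 m[φ3→P] = [3, 3, 5]
r3 m[φ4→D] = [8, 1, 2]
r3 m[φ5→E] = [6, 5, 3]
r3 m[φ6→P] = [3, 4, 9]
r3 m[φ7→D] = [1, 5, 3]
r3 m[D→φ0] = [48, 25, 54]
r3 m[D→φ1] = [32, 45, 42]
r3 m[D→φ4] = [24, 225, 189]
r3 m[D→φ7] = [192, 45, 126]
r3 m[E→φ1] = [6, 5, 3]
r3 m[E→φ5] = [9, 6, 5]
r3 m[P→φ0] = [81, 108, 405]
r3 m[P→φ2] = [54, 108, 315]
r3 m[P→φ3] = [162, 324, 567]
r3 m[P→φ6] = [162, 243, 315]
r3 m[N→φ2] = [1, 1, 1]
r3 m[G→φ2] = [1, 1, 1]
r4 m[φ0→D] = [1620, 972, 2835]
r4 m[φ0→P] = [324, 270, 378]
r4 m[φ1→D] = [36, 25, 54]
r4 m[φ1→E] = [378, 225, 225]
r4 m[φ2→P] = [9, 9, 9]
r4 m[φ2→N] = [2835, 2835, 2205]
r4 m[φ2→G] = [2520, 2835, 2835]
r4 m[φ3→P] = [3, 3, 5]
r4 m[φ4→D] = [8, 1, 2]
r4 m[φ5→E] = [6, 5, 3]
r4 m[φ6→P] = [3, 4, 9]
r4 m[φ7→D] = [1, 5, 3]
r4 m[D→φ0] = [288, 125, 324]
r4 m[D→φ1] = [12960, 4860, 17010]
r4 m[D→φ4] = [58320, 121500, 459270]
r4 m[D→φ7] = [466560, 24300, 306180]
r4 m[E→φ1] = [6, 5, 3]
r4 m[E→φ5] = [378, 225, 225]
r4 m[P→φ0] = [81, 108, 405]
r4 m[P→φ2] = [2916, 3240, 17010]
r4 m[P→φ3] = [8748, 9720, 30618]
r4 m[P→φ6] = [8748, 7290, 17010]
r4 m[N→φ2] = [1, 1, 1]
r4 m[G→φ2] = [1, 1, 1]
r5 m[φ0→D] = [1620, 972, 2835]
r5 m[φ0→P] = [1944, 1620, 2268]
r5 m[φ1→D] = [36, 25, 54]
r5 m[φ1→E] = [153090, 77760, 34020]
r5 m[φ2→P] = [9, 9, 9]
r5 m[φ2→N] = [153090, 153090, 119070]
r5 m[φ2→G] = [136080, 153090, 153090]
r5 m[φ3→P] = [3, 3, 5]
r5 m[φ4→D] = [8, 1, 2]
r5 m[φ5→E] = [6, 5, 3]
r5 m[φ6→P] = [3, 4, 9]
r5 m[φ7→D] = [1, 5, 3]
r5 m[D→φ0] = [288, 125, 324]
r5 m[D→φ1] = [12960, 4860, 17010]
r5 m[D→φ4] = [58320, 121500, 459270]
r5 m[D→φ7] = [466560, 24300, 306180]
r5 m[E→φ1] = [6, 5, 3]
r5 m[E→φ5] = [378, 225, 225]
r5 m[P→φ0] = [81, 108, 405]
r5 m[P→φ2] = [2916, 3240, 17010]
r5 m[P→φ3] = [8748, 9720, 30618]
r5 m[P→φ6] = [8748, 7290, 17010]
r5 m[N→φ2] = [1, 1, 1]
r5 m[G→φ2] = [1, 1, 1]
r6 m[φ0→D] = [1620, 972, 2835]
r6 m[φ0→P] = [1944, 1620, 2268]
r6 m[φ1→D] = [36, 25, 54]
r6 m[φ1→E] = [153090, 77760, 34020]
r6 m[φ2→P] = [9, 9, 9]
r6 m[φ2→N] = [153090, 153090, 119070]
r6 m[φ2→G] = [136080, 153090, 153090]
r6 m[φ3→P] = [3, 3, 5]
r6 m[φ4→D] = [8, 1, 2]
r6 m[φ5→E] = [6, 5, 3]
r6 m[φ6→P] = [3, 4, 9]
r6 m[φ7→D] = [1, 5, 3]
r6 m[D→φ0] = [288, 125, 324]
r6 m[D→φ1] = [12960, 4860, 17010]
r6 m[D→φ4] = [58320, 121500, 459270]
r6 m[D→φ7] = [466560, 24300, 306180]
r6 m[E→φ1] = [6, 5, 3]
r6 m[E→φ5] = [153090, 77760, 34020]
r6 m[P→φ0] = [81, 108, 405]
r6 m[P→φ2] = [17496, 19440, 102060]
r6 m[P→φ3] = [52488, 58320, 183708]
r6 m[P→φ6] = [52488, 43740, 102060]
r6 m[N→φ2] = [1, 1, 1]
r6 m[G→φ2] = [1, 1, 1]
r7 m[φ0→D] = [1620, 972, 2835]
r7 m[φ0→P] = [1944, 1620, 2268]
r7 m[φ1→D] = [36, 25, 54]
r7 m[φ1→E] = [153090, 77760, 34020]
r7 m[φ2→P] = [9, 9, 9]
r7 m[φ2→N] = [918540, 918540, 714420]
r7 m[φ2→G] = [816480, 918540, 918540]
r7 m[φ3→P] = [3, 3, 5]
r7 m[φ4→D] = [8, 1, 2]
r7 m[φ5→E] = [6, 5, 3]
r7 m[φ6→P] = [3, 4, 9]
r7 m[φ7→D] = [1, 5, 3]
r7 m[D→φ0] = [288, 125, 324]
r7 m[D→φ1] = [12960, 4860, 17010]
r7 m[D→φ4] = [58320, 121500, 459270]
r7 m[D→φ7] = [466560, 24300, 306180]
r7 m[E→φ1] = [6, 5, 3]
r7 m[E→φ5] = [153090, 77760, 34020]
r7 m[P→φ0] = [81, 108, 405]
r7 m[P→φ2] = [17496, 19440, 102060]
r7 m[P→φ3] = [52488, 58320, 183708]
r7 m[P→φ6] = [52488, 43740, 102060]
r7 m[N→φ2] = [1, 1, 1]
r7 m[G→φ2] = [1, 1, 1]
r8 m[φ0→D] = [1620, 972, 2835]
r8 m[φ0→P] = [1944, 1620, 2268]
r8 m[φ1→D] = [36, 25, 54]
r8 m[φ1→E] = [153090, 77760, 34020]
r8 m[φ2→P] = [9, 9, 9]
r8 m[φ2→N] = [918540, 918540, 714420]
r8 m[φ2→G] = [816480, 918540, 918540]
r8 m[φ3→P] = [3, 3, 5]
r8 m[φ4→D] = [8, 1, 2]
r8 m[φ5→E] = [6, 5, 3]
r8 m[φ6→P] = [3, 4, 9]
r8 m[φ7→D] = [1, 5, 3]
r8 m[D→φ0] = [288, 125, 324]
r8 m[D→φ1] = [12960, 4860, 17010]
r8 m[D→φ4] = [58320, 121500, 459270]
r8 m[D→φ7] = [466560, 24300, 306180]
r8 m[E→φ1] = [6, 5, 3]
r8 m[E→φ5] = [153090, 77760, 34020]
r8 m[P→φ0] = [81, 108, 405]
r8 m[P→φ2] = [17496, 19440, 102060]
r8 m[P→φ3] = [52488, 58320, 183708]
r8 m[P→φ6] = [52488, 43740, 102060]
r8 m[N→φ2] = [1, 1, 1]
r8 m[G→φ2] = [1, 1, 1]
fixed point reached at round 8
traceback from D: (D=2, E=0, P=2, N=0, G=2), score=918540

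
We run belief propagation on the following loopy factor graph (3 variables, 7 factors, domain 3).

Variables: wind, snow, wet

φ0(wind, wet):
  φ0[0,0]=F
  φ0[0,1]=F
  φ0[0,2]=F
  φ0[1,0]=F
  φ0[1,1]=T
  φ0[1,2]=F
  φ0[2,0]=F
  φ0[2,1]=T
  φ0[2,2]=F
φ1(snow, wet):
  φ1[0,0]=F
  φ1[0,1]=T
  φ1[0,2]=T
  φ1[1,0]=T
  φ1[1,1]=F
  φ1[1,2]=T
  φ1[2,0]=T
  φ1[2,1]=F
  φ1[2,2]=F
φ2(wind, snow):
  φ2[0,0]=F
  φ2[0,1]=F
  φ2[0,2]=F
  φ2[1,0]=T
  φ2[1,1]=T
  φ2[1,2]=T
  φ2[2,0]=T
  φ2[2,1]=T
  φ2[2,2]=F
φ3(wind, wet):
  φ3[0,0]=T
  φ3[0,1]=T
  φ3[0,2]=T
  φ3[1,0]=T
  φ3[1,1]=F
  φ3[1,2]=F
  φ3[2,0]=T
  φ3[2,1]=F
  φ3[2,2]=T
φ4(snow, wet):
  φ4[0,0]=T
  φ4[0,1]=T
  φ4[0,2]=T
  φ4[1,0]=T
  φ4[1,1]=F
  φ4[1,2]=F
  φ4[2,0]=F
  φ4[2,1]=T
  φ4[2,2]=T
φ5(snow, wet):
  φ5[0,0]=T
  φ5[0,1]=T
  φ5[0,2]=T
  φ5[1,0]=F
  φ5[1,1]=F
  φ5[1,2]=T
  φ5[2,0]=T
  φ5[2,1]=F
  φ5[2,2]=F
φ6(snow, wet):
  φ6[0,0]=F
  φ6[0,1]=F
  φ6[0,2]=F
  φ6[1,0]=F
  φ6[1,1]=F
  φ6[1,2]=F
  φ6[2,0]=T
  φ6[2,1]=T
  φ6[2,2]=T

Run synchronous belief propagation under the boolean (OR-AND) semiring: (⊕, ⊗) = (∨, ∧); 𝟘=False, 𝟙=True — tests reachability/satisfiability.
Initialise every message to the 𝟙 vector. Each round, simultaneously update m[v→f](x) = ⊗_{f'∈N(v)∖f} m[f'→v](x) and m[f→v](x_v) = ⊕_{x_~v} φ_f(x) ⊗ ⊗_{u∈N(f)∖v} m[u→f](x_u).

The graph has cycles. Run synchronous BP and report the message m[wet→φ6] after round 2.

init: all messages = 𝟙 over 3 values
r1 m[φ0→wind] = [F, T, T]
r1 m[φ0→wet] = [F, T, F]
r1 m[φ1→snow] = [T, T, T]
r1 m[φ1→wet] = [T, T, T]
r1 m[φ2→wind] = [F, T, T]
r1 m[φ2→snow] = [T, T, T]
r1 m[φ3→wind] = [T, T, T]
r1 m[φ3→wet] = [T, T, T]
r1 m[φ4→snow] = [T, T, T]
r1 m[φ4→wet] = [T, T, T]
r1 m[φ5→snow] = [T, T, T]
r1 m[φ5→wet] = [T, T, T]
r1 m[φ6→snow] = [F, F, T]
r1 m[φ6→wet] = [T, T, T]
r1 m[wind→φ0] = [T, T, T]
r1 m[wind→φ2] = [T, T, T]
r1 m[wind→φ3] = [T, T, T]
r1 m[snow→φ1] = [T, T, T]
r1 m[snow→φ2] = [T, T, T]
r1 m[snow→φ4] = [T, T, T]
r1 m[snow→φ5] = [T, T, T]
r1 m[snow→φ6] = [T, T, T]
r1 m[wet→φ0] = [T, T, T]
r1 m[wet→φ1] = [T, T, T]
r1 m[wet→φ3] = [T, T, T]
r1 m[wet→φ4] = [T, T, T]
r1 m[wet→φ5] = [T, T, T]
r1 m[wet→φ6] = [T, T, T]
r2 m[φ0→wind] = [F, T, T]
r2 m[φ0→wet] = [F, T, F]
r2 m[φ1→snow] = [T, T, T]
r2 m[φ1→wet] = [T, T, T]
r2 m[φ2→wind] = [F, T, T]
r2 m[φ2→snow] = [T, T, T]
r2 m[φ3→wind] = [T, T, T]
r2 m[φ3→wet] = [T, T, T]
r2 m[φ4→snow] = [T, T, T]
r2 m[φ4→wet] = [T, T, T]
r2 m[φ5→snow] = [T, T, T]
r2 m[φ5→wet] = [T, T, T]
r2 m[φ6→snow] = [F, F, T]
r2 m[φ6→wet] = [T, T, T]
r2 m[wind→φ0] = [F, T, T]
r2 m[wind→φ2] = [F, T, T]
r2 m[wind→φ3] = [F, T, T]
r2 m[snow→φ1] = [F, F, T]
r2 m[snow→φ2] = [F, F, T]
r2 m[snow→φ4] = [F, F, T]
r2 m[snow→φ5] = [F, F, T]
r2 m[snow→φ6] = [T, T, T]
r2 m[wet→φ0] = [T, T, T]
r2 m[wet→φ1] = [F, T, F]
r2 m[wet→φ3] = [F, T, F]
r2 m[wet→φ4] = [F, T, F]
r2 m[wet→φ5] = [F, T, F]
r2 m[wet→φ6] = [F, T, F]

message @ round 2 = [F, T, F]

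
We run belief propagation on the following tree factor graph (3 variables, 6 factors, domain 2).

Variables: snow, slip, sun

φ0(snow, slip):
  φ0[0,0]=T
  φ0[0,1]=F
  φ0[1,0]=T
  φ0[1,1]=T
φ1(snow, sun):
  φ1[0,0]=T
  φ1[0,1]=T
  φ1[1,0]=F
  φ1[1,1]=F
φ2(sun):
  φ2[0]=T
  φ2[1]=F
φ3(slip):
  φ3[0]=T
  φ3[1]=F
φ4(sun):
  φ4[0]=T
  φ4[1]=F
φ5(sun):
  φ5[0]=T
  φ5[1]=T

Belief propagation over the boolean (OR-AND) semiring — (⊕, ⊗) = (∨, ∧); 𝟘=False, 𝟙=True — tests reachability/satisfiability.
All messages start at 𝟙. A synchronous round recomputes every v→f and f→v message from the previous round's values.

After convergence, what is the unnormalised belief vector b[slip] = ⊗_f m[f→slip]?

b[slip] = [T, F]

init: all messages = 𝟙 over 2 values
r1 m[φ0→snow] = [T, T]
r1 m[φ0→slip] = [T, T]
r1 m[φ1→snow] = [T, F]
r1 m[φ1→sun] = [T, T]
r1 m[φ2→sun] = [T, F]
r1 m[φ3→slip] = [T, F]
r1 m[φ4→sun] = [T, F]
r1 m[φ5→sun] = [T, T]
r1 m[snow→φ0] = [T, T]
r1 m[snow→φ1] = [T, T]
r1 m[slip→φ0] = [T, T]
r1 m[slip→φ3] = [T, T]
r1 m[sun→φ1] = [T, T]
r1 m[sun→φ2] = [T, T]
r1 m[sun→φ4] = [T, T]
r1 m[sun→φ5] = [T, T]
r2 m[φ0→snow] = [T, T]
r2 m[φ0→slip] = [T, T]
r2 m[φ1→snow] = [T, F]
r2 m[φ1→sun] = [T, T]
r2 m[φ2→sun] = [T, F]
r2 m[φ3→slip] = [T, F]
r2 m[φ4→sun] = [T, F]
r2 m[φ5→sun] = [T, T]
r2 m[snow→φ0] = [T, F]
r2 m[snow→φ1] = [T, T]
r2 m[slip→φ0] = [T, F]
r2 m[slip→φ3] = [T, T]
r2 m[sun→φ1] = [T, F]
r2 m[sun→φ2] = [T, F]
r2 m[sun→φ4] = [T, F]
r2 m[sun→φ5] = [T, F]
r3 m[φ0→snow] = [T, T]
r3 m[φ0→slip] = [T, F]
r3 m[φ1→snow] = [T, F]
r3 m[φ1→sun] = [T, T]
r3 m[φ2→sun] = [T, F]
r3 m[φ3→slip] = [T, F]
r3 m[φ4→sun] = [T, F]
r3 m[φ5→sun] = [T, T]
r3 m[snow→φ0] = [T, F]
r3 m[snow→φ1] = [T, T]
r3 m[slip→φ0] = [T, F]
r3 m[slip→φ3] = [T, T]
r3 m[sun→φ1] = [T, F]
r3 m[sun→φ2] = [T, F]
r3 m[sun→φ4] = [T, F]
r3 m[sun→φ5] = [T, F]
r4 m[φ0→snow] = [T, T]
r4 m[φ0→slip] = [T, F]
r4 m[φ1→snow] = [T, F]
r4 m[φ1→sun] = [T, T]
r4 m[φ2→sun] = [T, F]
r4 m[φ3→slip] = [T, F]
r4 m[φ4→sun] = [T, F]
r4 m[φ5→sun] = [T, T]
r4 m[snow→φ0] = [T, F]
r4 m[snow→φ1] = [T, T]
r4 m[slip→φ0] = [T, F]
r4 m[slip→φ3] = [T, F]
r4 m[sun→φ1] = [T, F]
r4 m[sun→φ2] = [T, F]
r4 m[sun→φ4] = [T, F]
r4 m[sun→φ5] = [T, F]
r5 m[φ0→snow] = [T, T]
r5 m[φ0→slip] = [T, F]
r5 m[φ1→snow] = [T, F]
r5 m[φ1→sun] = [T, T]
r5 m[φ2→sun] = [T, F]
r5 m[φ3→slip] = [T, F]
r5 m[φ4→sun] = [T, F]
r5 m[φ5→sun] = [T, T]
r5 m[snow→φ0] = [T, F]
r5 m[snow→φ1] = [T, T]
r5 m[slip→φ0] = [T, F]
r5 m[slip→φ3] = [T, F]
r5 m[sun→φ1] = [T, F]
r5 m[sun→φ2] = [T, F]
r5 m[sun→φ4] = [T, F]
r5 m[sun→φ5] = [T, F]
fixed point reached at round 5
b[slip] = ⊗ incoming = [T, F]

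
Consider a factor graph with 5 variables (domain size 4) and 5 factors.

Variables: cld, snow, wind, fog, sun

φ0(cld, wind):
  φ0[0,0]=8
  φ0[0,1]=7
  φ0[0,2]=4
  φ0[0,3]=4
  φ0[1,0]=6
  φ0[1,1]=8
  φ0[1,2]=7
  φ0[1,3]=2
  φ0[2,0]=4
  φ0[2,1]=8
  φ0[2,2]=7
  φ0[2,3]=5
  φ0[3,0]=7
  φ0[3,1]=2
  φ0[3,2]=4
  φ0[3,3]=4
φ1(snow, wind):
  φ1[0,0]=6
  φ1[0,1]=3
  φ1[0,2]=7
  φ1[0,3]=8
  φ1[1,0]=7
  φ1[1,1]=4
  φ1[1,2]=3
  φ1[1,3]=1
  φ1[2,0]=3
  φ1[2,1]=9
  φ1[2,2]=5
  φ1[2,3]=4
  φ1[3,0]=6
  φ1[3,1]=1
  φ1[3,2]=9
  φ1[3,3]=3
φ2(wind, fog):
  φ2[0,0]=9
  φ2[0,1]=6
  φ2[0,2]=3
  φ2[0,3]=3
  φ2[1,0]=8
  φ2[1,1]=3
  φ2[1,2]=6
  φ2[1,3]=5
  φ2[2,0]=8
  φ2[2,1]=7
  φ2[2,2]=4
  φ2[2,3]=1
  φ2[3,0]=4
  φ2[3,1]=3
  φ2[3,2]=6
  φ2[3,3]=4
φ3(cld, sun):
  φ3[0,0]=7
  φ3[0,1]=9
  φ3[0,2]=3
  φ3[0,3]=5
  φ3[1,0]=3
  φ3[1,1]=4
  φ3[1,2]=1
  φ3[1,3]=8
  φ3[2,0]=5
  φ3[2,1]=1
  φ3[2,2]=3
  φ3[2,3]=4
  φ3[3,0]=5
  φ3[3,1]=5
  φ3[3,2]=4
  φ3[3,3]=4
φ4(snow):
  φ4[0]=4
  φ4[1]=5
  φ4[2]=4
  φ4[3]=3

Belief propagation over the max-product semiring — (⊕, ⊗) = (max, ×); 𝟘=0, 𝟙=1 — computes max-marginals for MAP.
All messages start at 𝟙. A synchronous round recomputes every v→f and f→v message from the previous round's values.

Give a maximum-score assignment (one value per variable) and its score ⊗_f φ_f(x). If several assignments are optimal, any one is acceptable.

assignment: (cld=0, snow=1, wind=0, fog=0, sun=1); score = 22680

init: all messages = 𝟙 over 4 values
r1 m[φ0→cld] = [8, 8, 8, 7]
r1 m[φ0→wind] = [8, 8, 7, 5]
r1 m[φ1→snow] = [8, 7, 9, 9]
r1 m[φ1→wind] = [7, 9, 9, 8]
r1 m[φ2→wind] = [9, 8, 8, 6]
r1 m[φ2→fog] = [9, 7, 6, 5]
r1 m[φ3→cld] = [9, 8, 5, 5]
r1 m[φ3→sun] = [7, 9, 4, 8]
r1 m[φ4→snow] = [4, 5, 4, 3]
r1 m[cld→φ0] = [1, 1, 1, 1]
r1 m[cld→φ3] = [1, 1, 1, 1]
r1 m[snow→φ1] = [1, 1, 1, 1]
r1 m[snow→φ4] = [1, 1, 1, 1]
r1 m[wind→φ0] = [1, 1, 1, 1]
r1 m[wind→φ1] = [1, 1, 1, 1]
r1 m[wind→φ2] = [1, 1, 1, 1]
r1 m[fog→φ2] = [1, 1, 1, 1]
r1 m[sun→φ3] = [1, 1, 1, 1]
r2 m[φ0→cld] = [8, 8, 8, 7]
r2 m[φ0→wind] = [8, 8, 7, 5]
r2 m[φ1→snow] = [8, 7, 9, 9]
r2 m[φ1→wind] = [7, 9, 9, 8]
r2 m[φ2→wind] = [9, 8, 8, 6]
r2 m[φ2→fog] = [9, 7, 6, 5]
r2 m[φ3→cld] = [9, 8, 5, 5]
r2 m[φ3→sun] = [7, 9, 4, 8]
r2 m[φ4→snow] = [4, 5, 4, 3]
r2 m[cld→φ0] = [9, 8, 5, 5]
r2 m[cld→φ3] = [8, 8, 8, 7]
r2 m[snow→φ1] = [4, 5, 4, 3]
r2 m[snow→φ4] = [8, 7, 9, 9]
r2 m[wind→φ0] = [63, 72, 72, 48]
r2 m[wind→φ1] = [72, 64, 56, 30]
r2 m[wind→φ2] = [56, 72, 63, 40]
r2 m[fog→φ2] = [1, 1, 1, 1]
r2 m[sun→φ3] = [1, 1, 1, 1]
r3 m[φ0→cld] = [504, 576, 576, 441]
r3 m[φ0→wind] = [72, 64, 56, 36]
r3 m[φ1→snow] = [432, 504, 576, 504]
r3 m[φ1→wind] = [35, 36, 28, 32]
r3 m[φ2→wind] = [9, 8, 8, 6]
r3 m[φ2→fog] = [576, 441, 432, 360]
r3 m[φ3→cld] = [9, 8, 5, 5]
r3 m[φ3→sun] = [56, 72, 28, 64]
r3 m[φ4→snow] = [4, 5, 4, 3]
r3 m[cld→φ0] = [9, 8, 5, 5]
r3 m[cld→φ3] = [8, 8, 8, 7]
r3 m[snow→φ1] = [4, 5, 4, 3]
r3 m[snow→φ4] = [8, 7, 9, 9]
r3 m[wind→φ0] = [63, 72, 72, 48]
r3 m[wind→φ1] = [72, 64, 56, 30]
r3 m[wind→φ2] = [56, 72, 63, 40]
r3 m[fog→φ2] = [1, 1, 1, 1]
r3 m[sun→φ3] = [1, 1, 1, 1]
r4 m[φ0→cld] = [504, 576, 576, 441]
r4 m[φ0→wind] = [72, 64, 56, 36]
r4 m[φ1→snow] = [432, 504, 576, 504]
r4 m[φ1→wind] = [35, 36, 28, 32]
r4 m[φ2→wind] = [9, 8, 8, 6]
r4 m[φ2→fog] = [576, 441, 432, 360]
r4 m[φ3→cld] = [9, 8, 5, 5]
r4 m[φ3→sun] = [56, 72, 28, 64]
r4 m[φ4→snow] = [4, 5, 4, 3]
r4 m[cld→φ0] = [9, 8, 5, 5]
r4 m[cld→φ3] = [504, 576, 576, 441]
r4 m[snow→φ1] = [4, 5, 4, 3]
r4 m[snow→φ4] = [432, 504, 576, 504]
r4 m[wind→φ0] = [315, 288, 224, 192]
r4 m[wind→φ1] = [648, 512, 448, 216]
r4 m[wind→φ2] = [2520, 2304, 1568, 1152]
r4 m[fog→φ2] = [1, 1, 1, 1]
r4 m[sun→φ3] = [1, 1, 1, 1]
r5 m[φ0→cld] = [2520, 2304, 2304, 2205]
r5 m[φ0→wind] = [72, 64, 56, 36]
r5 m[φ1→snow] = [3888, 4536, 4608, 4032]
r5 m[φ1→wind] = [35, 36, 28, 32]
r5 m[φ2→wind] = [9, 8, 8, 6]
r5 m[φ2→fog] = [22680, 15120, 13824, 11520]
r5 m[φ3→cld] = [9, 8, 5, 5]
r5 m[φ3→sun] = [3528, 4536, 1764, 4608]
r5 m[φ4→snow] = [4, 5, 4, 3]
r5 m[cld→φ0] = [9, 8, 5, 5]
r5 m[cld→φ3] = [504, 576, 576, 441]
r5 m[snow→φ1] = [4, 5, 4, 3]
r5 m[snow→φ4] = [432, 504, 576, 504]
r5 m[wind→φ0] = [315, 288, 224, 192]
r5 m[wind→φ1] = [648, 512, 448, 216]
r5 m[wind→φ2] = [2520, 2304, 1568, 1152]
r5 m[fog→φ2] = [1, 1, 1, 1]
r5 m[sun→φ3] = [1, 1, 1, 1]
r6 m[φ0→cld] = [2520, 2304, 2304, 2205]
r6 m[φ0→wind] = [72, 64, 56, 36]
r6 m[φ1→snow] = [3888, 4536, 4608, 4032]
r6 m[φ1→wind] = [35, 36, 28, 32]
r6 m[φ2→wind] = [9, 8, 8, 6]
r6 m[φ2→fog] = [22680, 15120, 13824, 11520]
r6 m[φ3→cld] = [9, 8, 5, 5]
r6 m[φ3→sun] = [3528, 4536, 1764, 4608]
r6 m[φ4→snow] = [4, 5, 4, 3]
r6 m[cld→φ0] = [9, 8, 5, 5]
r6 m[cld→φ3] = [2520, 2304, 2304, 2205]
r6 m[snow→φ1] = [4, 5, 4, 3]
r6 m[snow→φ4] = [3888, 4536, 4608, 4032]
r6 m[wind→φ0] = [315, 288, 224, 192]
r6 m[wind→φ1] = [648, 512, 448, 216]
r6 m[wind→φ2] = [2520, 2304, 1568, 1152]
r6 m[fog→φ2] = [1, 1, 1, 1]
r6 m[sun→φ3] = [1, 1, 1, 1]
r7 m[φ0→cld] = [2520, 2304, 2304, 2205]
r7 m[φ0→wind] = [72, 64, 56, 36]
r7 m[φ1→snow] = [3888, 4536, 4608, 4032]
r7 m[φ1→wind] = [35, 36, 28, 32]
r7 m[φ2→wind] = [9, 8, 8, 6]
r7 m[φ2→fog] = [22680, 15120, 13824, 11520]
r7 m[φ3→cld] = [9, 8, 5, 5]
r7 m[φ3→sun] = [17640, 22680, 8820, 18432]
r7 m[φ4→snow] = [4, 5, 4, 3]
r7 m[cld→φ0] = [9, 8, 5, 5]
r7 m[cld→φ3] = [2520, 2304, 2304, 2205]
r7 m[snow→φ1] = [4, 5, 4, 3]
r7 m[snow→φ4] = [3888, 4536, 4608, 4032]
r7 m[wind→φ0] = [315, 288, 224, 192]
r7 m[wind→φ1] = [648, 512, 448, 216]
r7 m[wind→φ2] = [2520, 2304, 1568, 1152]
r7 m[fog→φ2] = [1, 1, 1, 1]
r7 m[sun→φ3] = [1, 1, 1, 1]
r8 m[φ0→cld] = [2520, 2304, 2304, 2205]
r8 m[φ0→wind] = [72, 64, 56, 36]
r8 m[φ1→snow] = [3888, 4536, 4608, 4032]
r8 m[φ1→wind] = [35, 36, 28, 32]
r8 m[φ2→wind] = [9, 8, 8, 6]
r8 m[φ2→fog] = [22680, 15120, 13824, 11520]
r8 m[φ3→cld] = [9, 8, 5, 5]
r8 m[φ3→sun] = [17640, 22680, 8820, 18432]
r8 m[φ4→snow] = [4, 5, 4, 3]
r8 m[cld→φ0] = [9, 8, 5, 5]
r8 m[cld→φ3] = [2520, 2304, 2304, 2205]
r8 m[snow→φ1] = [4, 5, 4, 3]
r8 m[snow→φ4] = [3888, 4536, 4608, 4032]
r8 m[wind→φ0] = [315, 288, 224, 192]
r8 m[wind→φ1] = [648, 512, 448, 216]
r8 m[wind→φ2] = [2520, 2304, 1568, 1152]
r8 m[fog→φ2] = [1, 1, 1, 1]
r8 m[sun→φ3] = [1, 1, 1, 1]
fixed point reached at round 8
traceback from cld: (cld=0, snow=1, wind=0, fog=0, sun=1), score=22680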